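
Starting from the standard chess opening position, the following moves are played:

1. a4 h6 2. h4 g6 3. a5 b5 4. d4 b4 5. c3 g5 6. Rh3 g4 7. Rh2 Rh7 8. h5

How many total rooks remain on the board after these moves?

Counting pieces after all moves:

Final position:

  a b c d e f g h
  ─────────────────
8│♜ ♞ ♝ ♛ ♚ ♝ ♞ ·│8
7│♟ · ♟ ♟ ♟ ♟ · ♜│7
6│· · · · · · · ♟│6
5│♙ · · · · · · ♙│5
4│· ♟ · ♙ · · ♟ ·│4
3│· · ♙ · · · · ·│3
2│· ♙ · · ♙ ♙ ♙ ♖│2
1│♖ ♘ ♗ ♕ ♔ ♗ ♘ ·│1
  ─────────────────
  a b c d e f g h


4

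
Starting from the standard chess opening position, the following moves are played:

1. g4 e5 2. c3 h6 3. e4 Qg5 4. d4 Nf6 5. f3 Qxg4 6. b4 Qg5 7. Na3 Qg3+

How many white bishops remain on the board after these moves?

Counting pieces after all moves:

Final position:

  a b c d e f g h
  ─────────────────
8│♜ ♞ ♝ · ♚ ♝ · ♜│8
7│♟ ♟ ♟ ♟ · ♟ ♟ ·│7
6│· · · · · ♞ · ♟│6
5│· · · · ♟ · · ·│5
4│· ♙ · ♙ ♙ · · ·│4
3│♘ · ♙ · · ♙ ♛ ·│3
2│♙ · · · · · · ♙│2
1│♖ · ♗ ♕ ♔ ♗ ♘ ♖│1
  ─────────────────
  a b c d e f g h


2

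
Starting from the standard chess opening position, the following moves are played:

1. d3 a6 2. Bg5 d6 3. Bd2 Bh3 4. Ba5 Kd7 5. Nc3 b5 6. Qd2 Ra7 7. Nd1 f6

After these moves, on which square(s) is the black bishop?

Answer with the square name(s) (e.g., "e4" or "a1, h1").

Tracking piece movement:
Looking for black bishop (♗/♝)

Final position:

  a b c d e f g h
  ─────────────────
8│· ♞ · ♛ · ♝ ♞ ♜│8
7│♜ · ♟ ♚ ♟ · ♟ ♟│7
6│♟ · · ♟ · ♟ · ·│6
5│♗ ♟ · · · · · ·│5
4│· · · · · · · ·│4
3│· · · ♙ · · · ♝│3
2│♙ ♙ ♙ ♕ ♙ ♙ ♙ ♙│2
1│♖ · · ♘ ♔ ♗ ♘ ♖│1
  ─────────────────
  a b c d e f g h


f8, h3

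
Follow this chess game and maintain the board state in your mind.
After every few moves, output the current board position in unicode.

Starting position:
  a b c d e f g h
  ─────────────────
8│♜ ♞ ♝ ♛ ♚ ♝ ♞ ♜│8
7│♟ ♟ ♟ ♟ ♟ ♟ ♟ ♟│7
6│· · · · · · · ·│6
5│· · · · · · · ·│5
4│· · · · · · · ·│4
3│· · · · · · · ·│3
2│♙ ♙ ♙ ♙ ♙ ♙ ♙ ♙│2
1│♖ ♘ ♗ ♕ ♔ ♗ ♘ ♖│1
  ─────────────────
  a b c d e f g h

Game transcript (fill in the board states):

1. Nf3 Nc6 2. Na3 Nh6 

  a b c d e f g h
  ─────────────────
8│♜ · ♝ ♛ ♚ ♝ · ♜│8
7│♟ ♟ ♟ ♟ ♟ ♟ ♟ ♟│7
6│· · ♞ · · · · ♞│6
5│· · · · · · · ·│5
4│· · · · · · · ·│4
3│♘ · · · · ♘ · ·│3
2│♙ ♙ ♙ ♙ ♙ ♙ ♙ ♙│2
1│♖ · ♗ ♕ ♔ ♗ · ♖│1
  ─────────────────
  a b c d e f g h

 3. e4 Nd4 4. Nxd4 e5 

  a b c d e f g h
  ─────────────────
8│♜ · ♝ ♛ ♚ ♝ · ♜│8
7│♟ ♟ ♟ ♟ · ♟ ♟ ♟│7
6│· · · · · · · ♞│6
5│· · · · ♟ · · ·│5
4│· · · ♘ ♙ · · ·│4
3│♘ · · · · · · ·│3
2│♙ ♙ ♙ ♙ · ♙ ♙ ♙│2
1│♖ · ♗ ♕ ♔ ♗ · ♖│1
  ─────────────────
  a b c d e f g h

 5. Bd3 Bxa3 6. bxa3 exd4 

  a b c d e f g h
  ─────────────────
8│♜ · ♝ ♛ ♚ · · ♜│8
7│♟ ♟ ♟ ♟ · ♟ ♟ ♟│7
6│· · · · · · · ♞│6
5│· · · · · · · ·│5
4│· · · ♟ ♙ · · ·│4
3│♙ · · ♗ · · · ·│3
2│♙ · ♙ ♙ · ♙ ♙ ♙│2
1│♖ · ♗ ♕ ♔ · · ♖│1
  ─────────────────
  a b c d e f g h

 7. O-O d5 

  a b c d e f g h
  ─────────────────
8│♜ · ♝ ♛ ♚ · · ♜│8
7│♟ ♟ ♟ · · ♟ ♟ ♟│7
6│· · · · · · · ♞│6
5│· · · ♟ · · · ·│5
4│· · · ♟ ♙ · · ·│4
3│♙ · · ♗ · · · ·│3
2│♙ · ♙ ♙ · ♙ ♙ ♙│2
1│♖ · ♗ ♕ · ♖ ♔ ·│1
  ─────────────────
  a b c d e f g h


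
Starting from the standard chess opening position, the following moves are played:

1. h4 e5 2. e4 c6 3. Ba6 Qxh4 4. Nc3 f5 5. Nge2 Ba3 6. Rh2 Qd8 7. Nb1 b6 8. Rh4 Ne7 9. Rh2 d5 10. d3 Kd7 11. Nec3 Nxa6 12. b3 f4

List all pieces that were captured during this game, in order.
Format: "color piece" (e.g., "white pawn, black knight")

Tracking captures:
  Qxh4: captured white pawn
  Nxa6: captured white bishop

white pawn, white bishop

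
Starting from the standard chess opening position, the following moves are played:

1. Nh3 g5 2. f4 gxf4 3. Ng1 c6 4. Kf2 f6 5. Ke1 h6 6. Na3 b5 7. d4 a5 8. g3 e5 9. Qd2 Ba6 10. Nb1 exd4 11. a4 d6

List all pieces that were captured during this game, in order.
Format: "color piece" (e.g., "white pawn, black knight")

Tracking captures:
  gxf4: captured white pawn
  exd4: captured white pawn

white pawn, white pawn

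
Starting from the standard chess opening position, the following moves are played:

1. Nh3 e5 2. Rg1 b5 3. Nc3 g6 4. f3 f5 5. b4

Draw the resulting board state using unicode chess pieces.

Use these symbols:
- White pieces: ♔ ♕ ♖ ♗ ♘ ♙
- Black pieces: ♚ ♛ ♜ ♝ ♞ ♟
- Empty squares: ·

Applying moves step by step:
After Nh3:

♜ ♞ ♝ ♛ ♚ ♝ ♞ ♜
♟ ♟ ♟ ♟ ♟ ♟ ♟ ♟
· · · · · · · ·
· · · · · · · ·
· · · · · · · ·
· · · · · · · ♘
♙ ♙ ♙ ♙ ♙ ♙ ♙ ♙
♖ ♘ ♗ ♕ ♔ ♗ · ♖


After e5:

♜ ♞ ♝ ♛ ♚ ♝ ♞ ♜
♟ ♟ ♟ ♟ · ♟ ♟ ♟
· · · · · · · ·
· · · · ♟ · · ·
· · · · · · · ·
· · · · · · · ♘
♙ ♙ ♙ ♙ ♙ ♙ ♙ ♙
♖ ♘ ♗ ♕ ♔ ♗ · ♖


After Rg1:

♜ ♞ ♝ ♛ ♚ ♝ ♞ ♜
♟ ♟ ♟ ♟ · ♟ ♟ ♟
· · · · · · · ·
· · · · ♟ · · ·
· · · · · · · ·
· · · · · · · ♘
♙ ♙ ♙ ♙ ♙ ♙ ♙ ♙
♖ ♘ ♗ ♕ ♔ ♗ ♖ ·


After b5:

♜ ♞ ♝ ♛ ♚ ♝ ♞ ♜
♟ · ♟ ♟ · ♟ ♟ ♟
· · · · · · · ·
· ♟ · · ♟ · · ·
· · · · · · · ·
· · · · · · · ♘
♙ ♙ ♙ ♙ ♙ ♙ ♙ ♙
♖ ♘ ♗ ♕ ♔ ♗ ♖ ·


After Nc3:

♜ ♞ ♝ ♛ ♚ ♝ ♞ ♜
♟ · ♟ ♟ · ♟ ♟ ♟
· · · · · · · ·
· ♟ · · ♟ · · ·
· · · · · · · ·
· · ♘ · · · · ♘
♙ ♙ ♙ ♙ ♙ ♙ ♙ ♙
♖ · ♗ ♕ ♔ ♗ ♖ ·


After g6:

♜ ♞ ♝ ♛ ♚ ♝ ♞ ♜
♟ · ♟ ♟ · ♟ · ♟
· · · · · · ♟ ·
· ♟ · · ♟ · · ·
· · · · · · · ·
· · ♘ · · · · ♘
♙ ♙ ♙ ♙ ♙ ♙ ♙ ♙
♖ · ♗ ♕ ♔ ♗ ♖ ·


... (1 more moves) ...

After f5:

♜ ♞ ♝ ♛ ♚ ♝ ♞ ♜
♟ · ♟ ♟ · · · ♟
· · · · · · ♟ ·
· ♟ · · ♟ ♟ · ·
· · · · · · · ·
· · ♘ · · ♙ · ♘
♙ ♙ ♙ ♙ ♙ · ♙ ♙
♖ · ♗ ♕ ♔ ♗ ♖ ·


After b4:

♜ ♞ ♝ ♛ ♚ ♝ ♞ ♜
♟ · ♟ ♟ · · · ♟
· · · · · · ♟ ·
· ♟ · · ♟ ♟ · ·
· ♙ · · · · · ·
· · ♘ · · ♙ · ♘
♙ · ♙ ♙ ♙ · ♙ ♙
♖ · ♗ ♕ ♔ ♗ ♖ ·



  a b c d e f g h
  ─────────────────
8│♜ ♞ ♝ ♛ ♚ ♝ ♞ ♜│8
7│♟ · ♟ ♟ · · · ♟│7
6│· · · · · · ♟ ·│6
5│· ♟ · · ♟ ♟ · ·│5
4│· ♙ · · · · · ·│4
3│· · ♘ · · ♙ · ♘│3
2│♙ · ♙ ♙ ♙ · ♙ ♙│2
1│♖ · ♗ ♕ ♔ ♗ ♖ ·│1
  ─────────────────
  a b c d e f g h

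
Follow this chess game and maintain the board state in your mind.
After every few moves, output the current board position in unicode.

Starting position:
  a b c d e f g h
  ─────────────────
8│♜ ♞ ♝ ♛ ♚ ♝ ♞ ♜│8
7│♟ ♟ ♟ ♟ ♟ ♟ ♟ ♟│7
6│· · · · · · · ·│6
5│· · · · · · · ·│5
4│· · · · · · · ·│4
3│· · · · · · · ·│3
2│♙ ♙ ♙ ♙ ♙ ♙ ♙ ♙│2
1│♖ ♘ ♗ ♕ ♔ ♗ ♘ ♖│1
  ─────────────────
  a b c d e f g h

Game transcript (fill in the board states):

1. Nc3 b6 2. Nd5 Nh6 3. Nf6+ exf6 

  a b c d e f g h
  ─────────────────
8│♜ ♞ ♝ ♛ ♚ ♝ · ♜│8
7│♟ · ♟ ♟ · ♟ ♟ ♟│7
6│· ♟ · · · ♟ · ♞│6
5│· · · · · · · ·│5
4│· · · · · · · ·│4
3│· · · · · · · ·│3
2│♙ ♙ ♙ ♙ ♙ ♙ ♙ ♙│2
1│♖ · ♗ ♕ ♔ ♗ ♘ ♖│1
  ─────────────────
  a b c d e f g h

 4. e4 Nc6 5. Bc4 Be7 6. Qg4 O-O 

  a b c d e f g h
  ─────────────────
8│♜ · ♝ ♛ · ♜ ♚ ·│8
7│♟ · ♟ ♟ ♝ ♟ ♟ ♟│7
6│· ♟ ♞ · · ♟ · ♞│6
5│· · · · · · · ·│5
4│· · ♗ · ♙ · ♕ ·│4
3│· · · · · · · ·│3
2│♙ ♙ ♙ ♙ · ♙ ♙ ♙│2
1│♖ · ♗ · ♔ · ♘ ♖│1
  ─────────────────
  a b c d e f g h

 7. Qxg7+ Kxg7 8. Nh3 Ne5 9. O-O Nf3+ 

  a b c d e f g h
  ─────────────────
8│♜ · ♝ ♛ · ♜ · ·│8
7│♟ · ♟ ♟ ♝ ♟ ♚ ♟│7
6│· ♟ · · · ♟ · ♞│6
5│· · · · · · · ·│5
4│· · ♗ · ♙ · · ·│4
3│· · · · · ♞ · ♘│3
2│♙ ♙ ♙ ♙ · ♙ ♙ ♙│2
1│♖ · ♗ · · ♖ ♔ ·│1
  ─────────────────
  a b c d e f g h

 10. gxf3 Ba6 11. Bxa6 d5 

  a b c d e f g h
  ─────────────────
8│♜ · · ♛ · ♜ · ·│8
7│♟ · ♟ · ♝ ♟ ♚ ♟│7
6│♗ ♟ · · · ♟ · ♞│6
5│· · · ♟ · · · ·│5
4│· · · · ♙ · · ·│4
3│· · · · · ♙ · ♘│3
2│♙ ♙ ♙ ♙ · ♙ · ♙│2
1│♖ · ♗ · · ♖ ♔ ·│1
  ─────────────────
  a b c d e f g h


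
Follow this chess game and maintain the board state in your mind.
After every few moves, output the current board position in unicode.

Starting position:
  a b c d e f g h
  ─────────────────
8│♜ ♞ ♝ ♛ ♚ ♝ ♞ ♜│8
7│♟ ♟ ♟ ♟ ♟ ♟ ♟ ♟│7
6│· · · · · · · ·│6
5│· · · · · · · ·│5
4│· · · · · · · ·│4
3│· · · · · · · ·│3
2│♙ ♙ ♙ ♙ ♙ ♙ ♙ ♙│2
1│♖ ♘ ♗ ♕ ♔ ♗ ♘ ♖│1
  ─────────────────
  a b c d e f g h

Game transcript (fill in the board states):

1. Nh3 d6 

  a b c d e f g h
  ─────────────────
8│♜ ♞ ♝ ♛ ♚ ♝ ♞ ♜│8
7│♟ ♟ ♟ · ♟ ♟ ♟ ♟│7
6│· · · ♟ · · · ·│6
5│· · · · · · · ·│5
4│· · · · · · · ·│4
3│· · · · · · · ♘│3
2│♙ ♙ ♙ ♙ ♙ ♙ ♙ ♙│2
1│♖ ♘ ♗ ♕ ♔ ♗ · ♖│1
  ─────────────────
  a b c d e f g h

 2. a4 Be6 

  a b c d e f g h
  ─────────────────
8│♜ ♞ · ♛ ♚ ♝ ♞ ♜│8
7│♟ ♟ ♟ · ♟ ♟ ♟ ♟│7
6│· · · ♟ ♝ · · ·│6
5│· · · · · · · ·│5
4│♙ · · · · · · ·│4
3│· · · · · · · ♘│3
2│· ♙ ♙ ♙ ♙ ♙ ♙ ♙│2
1│♖ ♘ ♗ ♕ ♔ ♗ · ♖│1
  ─────────────────
  a b c d e f g h

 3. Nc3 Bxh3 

  a b c d e f g h
  ─────────────────
8│♜ ♞ · ♛ ♚ ♝ ♞ ♜│8
7│♟ ♟ ♟ · ♟ ♟ ♟ ♟│7
6│· · · ♟ · · · ·│6
5│· · · · · · · ·│5
4│♙ · · · · · · ·│4
3│· · ♘ · · · · ♝│3
2│· ♙ ♙ ♙ ♙ ♙ ♙ ♙│2
1│♖ · ♗ ♕ ♔ ♗ · ♖│1
  ─────────────────
  a b c d e f g h

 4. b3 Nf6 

  a b c d e f g h
  ─────────────────
8│♜ ♞ · ♛ ♚ ♝ · ♜│8
7│♟ ♟ ♟ · ♟ ♟ ♟ ♟│7
6│· · · ♟ · ♞ · ·│6
5│· · · · · · · ·│5
4│♙ · · · · · · ·│4
3│· ♙ ♘ · · · · ♝│3
2│· · ♙ ♙ ♙ ♙ ♙ ♙│2
1│♖ · ♗ ♕ ♔ ♗ · ♖│1
  ─────────────────
  a b c d e f g h



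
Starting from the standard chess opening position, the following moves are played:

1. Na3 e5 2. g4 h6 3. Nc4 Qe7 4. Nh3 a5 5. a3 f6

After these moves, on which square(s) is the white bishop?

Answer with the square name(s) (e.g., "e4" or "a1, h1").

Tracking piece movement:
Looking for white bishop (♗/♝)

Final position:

  a b c d e f g h
  ─────────────────
8│♜ ♞ ♝ · ♚ ♝ ♞ ♜│8
7│· ♟ ♟ ♟ ♛ · ♟ ·│7
6│· · · · · ♟ · ♟│6
5│♟ · · · ♟ · · ·│5
4│· · ♘ · · · ♙ ·│4
3│♙ · · · · · · ♘│3
2│· ♙ ♙ ♙ ♙ ♙ · ♙│2
1│♖ · ♗ ♕ ♔ ♗ · ♖│1
  ─────────────────
  a b c d e f g h


c1, f1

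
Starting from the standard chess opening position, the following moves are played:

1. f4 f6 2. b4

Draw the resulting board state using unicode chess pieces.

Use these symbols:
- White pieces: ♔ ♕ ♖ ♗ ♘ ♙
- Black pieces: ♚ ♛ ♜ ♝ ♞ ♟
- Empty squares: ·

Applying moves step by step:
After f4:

♜ ♞ ♝ ♛ ♚ ♝ ♞ ♜
♟ ♟ ♟ ♟ ♟ ♟ ♟ ♟
· · · · · · · ·
· · · · · · · ·
· · · · · ♙ · ·
· · · · · · · ·
♙ ♙ ♙ ♙ ♙ · ♙ ♙
♖ ♘ ♗ ♕ ♔ ♗ ♘ ♖


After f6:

♜ ♞ ♝ ♛ ♚ ♝ ♞ ♜
♟ ♟ ♟ ♟ ♟ · ♟ ♟
· · · · · ♟ · ·
· · · · · · · ·
· · · · · ♙ · ·
· · · · · · · ·
♙ ♙ ♙ ♙ ♙ · ♙ ♙
♖ ♘ ♗ ♕ ♔ ♗ ♘ ♖


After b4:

♜ ♞ ♝ ♛ ♚ ♝ ♞ ♜
♟ ♟ ♟ ♟ ♟ · ♟ ♟
· · · · · ♟ · ·
· · · · · · · ·
· ♙ · · · ♙ · ·
· · · · · · · ·
♙ · ♙ ♙ ♙ · ♙ ♙
♖ ♘ ♗ ♕ ♔ ♗ ♘ ♖



  a b c d e f g h
  ─────────────────
8│♜ ♞ ♝ ♛ ♚ ♝ ♞ ♜│8
7│♟ ♟ ♟ ♟ ♟ · ♟ ♟│7
6│· · · · · ♟ · ·│6
5│· · · · · · · ·│5
4│· ♙ · · · ♙ · ·│4
3│· · · · · · · ·│3
2│♙ · ♙ ♙ ♙ · ♙ ♙│2
1│♖ ♘ ♗ ♕ ♔ ♗ ♘ ♖│1
  ─────────────────
  a b c d e f g h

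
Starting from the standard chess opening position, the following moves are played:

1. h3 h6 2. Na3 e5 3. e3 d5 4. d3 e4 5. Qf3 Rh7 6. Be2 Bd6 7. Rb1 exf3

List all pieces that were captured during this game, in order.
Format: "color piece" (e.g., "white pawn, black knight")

Tracking captures:
  exf3: captured white queen

white queen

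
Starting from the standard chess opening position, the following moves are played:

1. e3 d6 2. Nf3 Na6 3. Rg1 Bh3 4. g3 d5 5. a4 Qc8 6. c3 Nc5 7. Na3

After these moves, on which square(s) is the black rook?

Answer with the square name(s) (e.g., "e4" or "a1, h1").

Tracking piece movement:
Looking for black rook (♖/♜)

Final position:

  a b c d e f g h
  ─────────────────
8│♜ · ♛ · ♚ ♝ ♞ ♜│8
7│♟ ♟ ♟ · ♟ ♟ ♟ ♟│7
6│· · · · · · · ·│6
5│· · ♞ ♟ · · · ·│5
4│♙ · · · · · · ·│4
3│♘ · ♙ · ♙ ♘ ♙ ♝│3
2│· ♙ · ♙ · ♙ · ♙│2
1│♖ · ♗ ♕ ♔ ♗ ♖ ·│1
  ─────────────────
  a b c d e f g h


a8, h8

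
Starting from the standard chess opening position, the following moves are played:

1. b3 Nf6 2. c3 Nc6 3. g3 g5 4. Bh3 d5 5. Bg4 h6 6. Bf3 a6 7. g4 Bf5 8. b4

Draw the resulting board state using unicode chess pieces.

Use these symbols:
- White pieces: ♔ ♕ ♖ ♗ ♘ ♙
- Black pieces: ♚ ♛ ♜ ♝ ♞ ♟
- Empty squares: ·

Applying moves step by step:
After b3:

♜ ♞ ♝ ♛ ♚ ♝ ♞ ♜
♟ ♟ ♟ ♟ ♟ ♟ ♟ ♟
· · · · · · · ·
· · · · · · · ·
· · · · · · · ·
· ♙ · · · · · ·
♙ · ♙ ♙ ♙ ♙ ♙ ♙
♖ ♘ ♗ ♕ ♔ ♗ ♘ ♖


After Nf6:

♜ ♞ ♝ ♛ ♚ ♝ · ♜
♟ ♟ ♟ ♟ ♟ ♟ ♟ ♟
· · · · · ♞ · ·
· · · · · · · ·
· · · · · · · ·
· ♙ · · · · · ·
♙ · ♙ ♙ ♙ ♙ ♙ ♙
♖ ♘ ♗ ♕ ♔ ♗ ♘ ♖


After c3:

♜ ♞ ♝ ♛ ♚ ♝ · ♜
♟ ♟ ♟ ♟ ♟ ♟ ♟ ♟
· · · · · ♞ · ·
· · · · · · · ·
· · · · · · · ·
· ♙ ♙ · · · · ·
♙ · · ♙ ♙ ♙ ♙ ♙
♖ ♘ ♗ ♕ ♔ ♗ ♘ ♖


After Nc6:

♜ · ♝ ♛ ♚ ♝ · ♜
♟ ♟ ♟ ♟ ♟ ♟ ♟ ♟
· · ♞ · · ♞ · ·
· · · · · · · ·
· · · · · · · ·
· ♙ ♙ · · · · ·
♙ · · ♙ ♙ ♙ ♙ ♙
♖ ♘ ♗ ♕ ♔ ♗ ♘ ♖


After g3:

♜ · ♝ ♛ ♚ ♝ · ♜
♟ ♟ ♟ ♟ ♟ ♟ ♟ ♟
· · ♞ · · ♞ · ·
· · · · · · · ·
· · · · · · · ·
· ♙ ♙ · · · ♙ ·
♙ · · ♙ ♙ ♙ · ♙
♖ ♘ ♗ ♕ ♔ ♗ ♘ ♖


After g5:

♜ · ♝ ♛ ♚ ♝ · ♜
♟ ♟ ♟ ♟ ♟ ♟ · ♟
· · ♞ · · ♞ · ·
· · · · · · ♟ ·
· · · · · · · ·
· ♙ ♙ · · · ♙ ·
♙ · · ♙ ♙ ♙ · ♙
♖ ♘ ♗ ♕ ♔ ♗ ♘ ♖


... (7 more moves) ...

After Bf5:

♜ · · ♛ ♚ ♝ · ♜
· ♟ ♟ · ♟ ♟ · ·
♟ · ♞ · · ♞ · ♟
· · · ♟ · ♝ ♟ ·
· · · · · · ♙ ·
· ♙ ♙ · · ♗ · ·
♙ · · ♙ ♙ ♙ · ♙
♖ ♘ ♗ ♕ ♔ · ♘ ♖


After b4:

♜ · · ♛ ♚ ♝ · ♜
· ♟ ♟ · ♟ ♟ · ·
♟ · ♞ · · ♞ · ♟
· · · ♟ · ♝ ♟ ·
· ♙ · · · · ♙ ·
· · ♙ · · ♗ · ·
♙ · · ♙ ♙ ♙ · ♙
♖ ♘ ♗ ♕ ♔ · ♘ ♖



  a b c d e f g h
  ─────────────────
8│♜ · · ♛ ♚ ♝ · ♜│8
7│· ♟ ♟ · ♟ ♟ · ·│7
6│♟ · ♞ · · ♞ · ♟│6
5│· · · ♟ · ♝ ♟ ·│5
4│· ♙ · · · · ♙ ·│4
3│· · ♙ · · ♗ · ·│3
2│♙ · · ♙ ♙ ♙ · ♙│2
1│♖ ♘ ♗ ♕ ♔ · ♘ ♖│1
  ─────────────────
  a b c d e f g h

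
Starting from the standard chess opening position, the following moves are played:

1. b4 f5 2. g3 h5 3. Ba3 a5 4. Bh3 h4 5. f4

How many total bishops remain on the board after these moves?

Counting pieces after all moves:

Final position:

  a b c d e f g h
  ─────────────────
8│♜ ♞ ♝ ♛ ♚ ♝ ♞ ♜│8
7│· ♟ ♟ ♟ ♟ · ♟ ·│7
6│· · · · · · · ·│6
5│♟ · · · · ♟ · ·│5
4│· ♙ · · · ♙ · ♟│4
3│♗ · · · · · ♙ ♗│3
2│♙ · ♙ ♙ ♙ · · ♙│2
1│♖ ♘ · ♕ ♔ · ♘ ♖│1
  ─────────────────
  a b c d e f g h


4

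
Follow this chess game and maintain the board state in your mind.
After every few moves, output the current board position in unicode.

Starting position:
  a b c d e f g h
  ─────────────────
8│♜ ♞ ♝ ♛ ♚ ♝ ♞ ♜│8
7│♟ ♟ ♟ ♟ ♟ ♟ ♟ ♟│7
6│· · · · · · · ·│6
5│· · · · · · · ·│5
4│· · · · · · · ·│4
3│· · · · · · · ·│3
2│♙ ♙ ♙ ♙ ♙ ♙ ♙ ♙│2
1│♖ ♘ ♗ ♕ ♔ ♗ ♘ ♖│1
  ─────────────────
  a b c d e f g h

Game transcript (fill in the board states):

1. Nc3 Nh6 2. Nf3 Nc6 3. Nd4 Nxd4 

  a b c d e f g h
  ─────────────────
8│♜ · ♝ ♛ ♚ ♝ · ♜│8
7│♟ ♟ ♟ ♟ ♟ ♟ ♟ ♟│7
6│· · · · · · · ♞│6
5│· · · · · · · ·│5
4│· · · ♞ · · · ·│4
3│· · ♘ · · · · ·│3
2│♙ ♙ ♙ ♙ ♙ ♙ ♙ ♙│2
1│♖ · ♗ ♕ ♔ ♗ · ♖│1
  ─────────────────
  a b c d e f g h

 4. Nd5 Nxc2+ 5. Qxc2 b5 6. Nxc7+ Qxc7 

  a b c d e f g h
  ─────────────────
8│♜ · ♝ · ♚ ♝ · ♜│8
7│♟ · ♛ ♟ ♟ ♟ ♟ ♟│7
6│· · · · · · · ♞│6
5│· ♟ · · · · · ·│5
4│· · · · · · · ·│4
3│· · · · · · · ·│3
2│♙ ♙ ♕ ♙ ♙ ♙ ♙ ♙│2
1│♖ · ♗ · ♔ ♗ · ♖│1
  ─────────────────
  a b c d e f g h

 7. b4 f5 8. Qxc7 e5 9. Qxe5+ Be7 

  a b c d e f g h
  ─────────────────
8│♜ · ♝ · ♚ · · ♜│8
7│♟ · · ♟ ♝ · ♟ ♟│7
6│· · · · · · · ♞│6
5│· ♟ · · ♕ ♟ · ·│5
4│· ♙ · · · · · ·│4
3│· · · · · · · ·│3
2│♙ · · ♙ ♙ ♙ ♙ ♙│2
1│♖ · ♗ · ♔ ♗ · ♖│1
  ─────────────────
  a b c d e f g h

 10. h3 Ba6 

  a b c d e f g h
  ─────────────────
8│♜ · · · ♚ · · ♜│8
7│♟ · · ♟ ♝ · ♟ ♟│7
6│♝ · · · · · · ♞│6
5│· ♟ · · ♕ ♟ · ·│5
4│· ♙ · · · · · ·│4
3│· · · · · · · ♙│3
2│♙ · · ♙ ♙ ♙ ♙ ·│2
1│♖ · ♗ · ♔ ♗ · ♖│1
  ─────────────────
  a b c d e f g h


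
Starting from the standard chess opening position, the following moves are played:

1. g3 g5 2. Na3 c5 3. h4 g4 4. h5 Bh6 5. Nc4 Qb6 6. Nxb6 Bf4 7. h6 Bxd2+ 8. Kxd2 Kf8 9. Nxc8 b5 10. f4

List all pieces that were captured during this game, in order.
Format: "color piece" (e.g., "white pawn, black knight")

Tracking captures:
  Nxb6: captured black queen
  Bxd2+: captured white pawn
  Kxd2: captured black bishop
  Nxc8: captured black bishop

black queen, white pawn, black bishop, black bishop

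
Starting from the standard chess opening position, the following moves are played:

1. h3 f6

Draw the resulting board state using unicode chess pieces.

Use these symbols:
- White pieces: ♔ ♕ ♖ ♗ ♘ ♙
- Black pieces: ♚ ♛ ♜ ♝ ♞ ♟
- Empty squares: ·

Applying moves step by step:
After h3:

♜ ♞ ♝ ♛ ♚ ♝ ♞ ♜
♟ ♟ ♟ ♟ ♟ ♟ ♟ ♟
· · · · · · · ·
· · · · · · · ·
· · · · · · · ·
· · · · · · · ♙
♙ ♙ ♙ ♙ ♙ ♙ ♙ ·
♖ ♘ ♗ ♕ ♔ ♗ ♘ ♖


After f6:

♜ ♞ ♝ ♛ ♚ ♝ ♞ ♜
♟ ♟ ♟ ♟ ♟ · ♟ ♟
· · · · · ♟ · ·
· · · · · · · ·
· · · · · · · ·
· · · · · · · ♙
♙ ♙ ♙ ♙ ♙ ♙ ♙ ·
♖ ♘ ♗ ♕ ♔ ♗ ♘ ♖



  a b c d e f g h
  ─────────────────
8│♜ ♞ ♝ ♛ ♚ ♝ ♞ ♜│8
7│♟ ♟ ♟ ♟ ♟ · ♟ ♟│7
6│· · · · · ♟ · ·│6
5│· · · · · · · ·│5
4│· · · · · · · ·│4
3│· · · · · · · ♙│3
2│♙ ♙ ♙ ♙ ♙ ♙ ♙ ·│2
1│♖ ♘ ♗ ♕ ♔ ♗ ♘ ♖│1
  ─────────────────
  a b c d e f g h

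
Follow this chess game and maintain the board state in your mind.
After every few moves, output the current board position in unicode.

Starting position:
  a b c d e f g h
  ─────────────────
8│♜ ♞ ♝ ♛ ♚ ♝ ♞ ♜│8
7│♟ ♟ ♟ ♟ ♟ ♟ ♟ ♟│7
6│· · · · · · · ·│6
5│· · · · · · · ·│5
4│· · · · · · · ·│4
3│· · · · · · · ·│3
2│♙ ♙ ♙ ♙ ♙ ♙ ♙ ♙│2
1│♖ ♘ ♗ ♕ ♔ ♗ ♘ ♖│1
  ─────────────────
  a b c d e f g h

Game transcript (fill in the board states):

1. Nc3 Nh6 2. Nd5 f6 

  a b c d e f g h
  ─────────────────
8│♜ ♞ ♝ ♛ ♚ ♝ · ♜│8
7│♟ ♟ ♟ ♟ ♟ · ♟ ♟│7
6│· · · · · ♟ · ♞│6
5│· · · ♘ · · · ·│5
4│· · · · · · · ·│4
3│· · · · · · · ·│3
2│♙ ♙ ♙ ♙ ♙ ♙ ♙ ♙│2
1│♖ · ♗ ♕ ♔ ♗ ♘ ♖│1
  ─────────────────
  a b c d e f g h

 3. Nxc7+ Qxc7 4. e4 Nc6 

  a b c d e f g h
  ─────────────────
8│♜ · ♝ · ♚ ♝ · ♜│8
7│♟ ♟ ♛ ♟ ♟ · ♟ ♟│7
6│· · ♞ · · ♟ · ♞│6
5│· · · · · · · ·│5
4│· · · · ♙ · · ·│4
3│· · · · · · · ·│3
2│♙ ♙ ♙ ♙ · ♙ ♙ ♙│2
1│♖ · ♗ ♕ ♔ ♗ ♘ ♖│1
  ─────────────────
  a b c d e f g h

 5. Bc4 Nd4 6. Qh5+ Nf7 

  a b c d e f g h
  ─────────────────
8│♜ · ♝ · ♚ ♝ · ♜│8
7│♟ ♟ ♛ ♟ ♟ ♞ ♟ ♟│7
6│· · · · · ♟ · ·│6
5│· · · · · · · ♕│5
4│· · ♗ ♞ ♙ · · ·│4
3│· · · · · · · ·│3
2│♙ ♙ ♙ ♙ · ♙ ♙ ♙│2
1│♖ · ♗ · ♔ · ♘ ♖│1
  ─────────────────
  a b c d e f g h

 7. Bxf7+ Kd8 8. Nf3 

  a b c d e f g h
  ─────────────────
8│♜ · ♝ ♚ · ♝ · ♜│8
7│♟ ♟ ♛ ♟ ♟ ♗ ♟ ♟│7
6│· · · · · ♟ · ·│6
5│· · · · · · · ♕│5
4│· · · ♞ ♙ · · ·│4
3│· · · · · ♘ · ·│3
2│♙ ♙ ♙ ♙ · ♙ ♙ ♙│2
1│♖ · ♗ · ♔ · · ♖│1
  ─────────────────
  a b c d e f g h


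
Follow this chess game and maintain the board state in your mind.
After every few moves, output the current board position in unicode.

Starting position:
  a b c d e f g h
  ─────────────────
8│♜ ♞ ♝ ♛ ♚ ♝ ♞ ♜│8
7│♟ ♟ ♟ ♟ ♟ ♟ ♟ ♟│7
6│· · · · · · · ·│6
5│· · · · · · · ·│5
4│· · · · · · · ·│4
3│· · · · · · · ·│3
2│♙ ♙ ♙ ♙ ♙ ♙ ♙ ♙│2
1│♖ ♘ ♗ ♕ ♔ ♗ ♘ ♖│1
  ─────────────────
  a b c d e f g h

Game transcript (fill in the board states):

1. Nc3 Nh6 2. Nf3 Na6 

  a b c d e f g h
  ─────────────────
8│♜ · ♝ ♛ ♚ ♝ · ♜│8
7│♟ ♟ ♟ ♟ ♟ ♟ ♟ ♟│7
6│♞ · · · · · · ♞│6
5│· · · · · · · ·│5
4│· · · · · · · ·│4
3│· · ♘ · · ♘ · ·│3
2│♙ ♙ ♙ ♙ ♙ ♙ ♙ ♙│2
1│♖ · ♗ ♕ ♔ ♗ · ♖│1
  ─────────────────
  a b c d e f g h

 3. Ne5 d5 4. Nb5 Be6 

  a b c d e f g h
  ─────────────────
8│♜ · · ♛ ♚ ♝ · ♜│8
7│♟ ♟ ♟ · ♟ ♟ ♟ ♟│7
6│♞ · · · ♝ · · ♞│6
5│· ♘ · ♟ ♘ · · ·│5
4│· · · · · · · ·│4
3│· · · · · · · ·│3
2│♙ ♙ ♙ ♙ ♙ ♙ ♙ ♙│2
1│♖ · ♗ ♕ ♔ ♗ · ♖│1
  ─────────────────
  a b c d e f g h

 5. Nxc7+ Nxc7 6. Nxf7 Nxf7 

  a b c d e f g h
  ─────────────────
8│♜ · · ♛ ♚ ♝ · ♜│8
7│♟ ♟ ♞ · ♟ ♞ ♟ ♟│7
6│· · · · ♝ · · ·│6
5│· · · ♟ · · · ·│5
4│· · · · · · · ·│4
3│· · · · · · · ·│3
2│♙ ♙ ♙ ♙ ♙ ♙ ♙ ♙│2
1│♖ · ♗ ♕ ♔ ♗ · ♖│1
  ─────────────────
  a b c d e f g h

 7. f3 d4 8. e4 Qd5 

  a b c d e f g h
  ─────────────────
8│♜ · · · ♚ ♝ · ♜│8
7│♟ ♟ ♞ · ♟ ♞ ♟ ♟│7
6│· · · · ♝ · · ·│6
5│· · · ♛ · · · ·│5
4│· · · ♟ ♙ · · ·│4
3│· · · · · ♙ · ·│3
2│♙ ♙ ♙ ♙ · · ♙ ♙│2
1│♖ · ♗ ♕ ♔ ♗ · ♖│1
  ─────────────────
  a b c d e f g h

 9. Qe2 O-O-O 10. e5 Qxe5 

  a b c d e f g h
  ─────────────────
8│· · ♚ ♜ · ♝ · ♜│8
7│♟ ♟ ♞ · ♟ ♞ ♟ ♟│7
6│· · · · ♝ · · ·│6
5│· · · · ♛ · · ·│5
4│· · · ♟ · · · ·│4
3│· · · · · ♙ · ·│3
2│♙ ♙ ♙ ♙ ♕ · ♙ ♙│2
1│♖ · ♗ · ♔ ♗ · ♖│1
  ─────────────────
  a b c d e f g h



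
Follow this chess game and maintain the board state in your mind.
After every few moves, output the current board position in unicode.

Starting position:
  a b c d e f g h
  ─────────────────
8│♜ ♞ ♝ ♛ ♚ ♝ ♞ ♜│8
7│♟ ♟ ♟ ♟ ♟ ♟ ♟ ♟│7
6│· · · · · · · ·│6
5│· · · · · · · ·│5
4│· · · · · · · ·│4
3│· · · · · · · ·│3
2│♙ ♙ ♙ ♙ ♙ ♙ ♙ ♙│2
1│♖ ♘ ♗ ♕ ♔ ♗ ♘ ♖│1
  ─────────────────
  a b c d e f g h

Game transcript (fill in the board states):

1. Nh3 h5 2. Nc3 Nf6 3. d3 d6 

  a b c d e f g h
  ─────────────────
8│♜ ♞ ♝ ♛ ♚ ♝ · ♜│8
7│♟ ♟ ♟ · ♟ ♟ ♟ ·│7
6│· · · ♟ · ♞ · ·│6
5│· · · · · · · ♟│5
4│· · · · · · · ·│4
3│· · ♘ ♙ · · · ♘│3
2│♙ ♙ ♙ · ♙ ♙ ♙ ♙│2
1│♖ · ♗ ♕ ♔ ♗ · ♖│1
  ─────────────────
  a b c d e f g h

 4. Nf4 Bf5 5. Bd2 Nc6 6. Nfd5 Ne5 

  a b c d e f g h
  ─────────────────
8│♜ · · ♛ ♚ ♝ · ♜│8
7│♟ ♟ ♟ · ♟ ♟ ♟ ·│7
6│· · · ♟ · ♞ · ·│6
5│· · · ♘ ♞ ♝ · ♟│5
4│· · · · · · · ·│4
3│· · ♘ ♙ · · · ·│3
2│♙ ♙ ♙ ♗ ♙ ♙ ♙ ♙│2
1│♖ · · ♕ ♔ ♗ · ♖│1
  ─────────────────
  a b c d e f g h

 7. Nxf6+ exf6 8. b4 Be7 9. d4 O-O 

  a b c d e f g h
  ─────────────────
8│♜ · · ♛ · ♜ ♚ ·│8
7│♟ ♟ ♟ · ♝ ♟ ♟ ·│7
6│· · · ♟ · ♟ · ·│6
5│· · · · ♞ ♝ · ♟│5
4│· ♙ · ♙ · · · ·│4
3│· · ♘ · · · · ·│3
2│♙ · ♙ ♗ ♙ ♙ ♙ ♙│2
1│♖ · · ♕ ♔ ♗ · ♖│1
  ─────────────────
  a b c d e f g h

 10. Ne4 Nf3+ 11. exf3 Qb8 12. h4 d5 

  a b c d e f g h
  ─────────────────
8│♜ ♛ · · · ♜ ♚ ·│8
7│♟ ♟ ♟ · ♝ ♟ ♟ ·│7
6│· · · · · ♟ · ·│6
5│· · · ♟ · ♝ · ♟│5
4│· ♙ · ♙ ♘ · · ♙│4
3│· · · · · ♙ · ·│3
2│♙ · ♙ ♗ · ♙ ♙ ·│2
1│♖ · · ♕ ♔ ♗ · ♖│1
  ─────────────────
  a b c d e f g h



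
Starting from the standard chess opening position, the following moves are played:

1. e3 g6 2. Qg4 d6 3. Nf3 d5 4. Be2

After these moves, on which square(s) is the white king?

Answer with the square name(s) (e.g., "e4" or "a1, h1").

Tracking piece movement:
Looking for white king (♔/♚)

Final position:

  a b c d e f g h
  ─────────────────
8│♜ ♞ ♝ ♛ ♚ ♝ ♞ ♜│8
7│♟ ♟ ♟ · ♟ ♟ · ♟│7
6│· · · · · · ♟ ·│6
5│· · · ♟ · · · ·│5
4│· · · · · · ♕ ·│4
3│· · · · ♙ ♘ · ·│3
2│♙ ♙ ♙ ♙ ♗ ♙ ♙ ♙│2
1│♖ ♘ ♗ · ♔ · · ♖│1
  ─────────────────
  a b c d e f g h


e1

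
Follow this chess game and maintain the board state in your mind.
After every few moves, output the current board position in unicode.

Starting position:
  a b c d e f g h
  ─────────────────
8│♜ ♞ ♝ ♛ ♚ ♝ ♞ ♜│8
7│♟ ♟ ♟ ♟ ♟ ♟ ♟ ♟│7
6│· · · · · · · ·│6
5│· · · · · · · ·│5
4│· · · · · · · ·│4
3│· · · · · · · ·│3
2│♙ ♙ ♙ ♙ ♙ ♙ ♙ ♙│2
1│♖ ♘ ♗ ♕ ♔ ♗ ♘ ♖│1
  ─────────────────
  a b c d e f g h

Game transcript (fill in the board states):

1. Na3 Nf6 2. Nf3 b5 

  a b c d e f g h
  ─────────────────
8│♜ ♞ ♝ ♛ ♚ ♝ · ♜│8
7│♟ · ♟ ♟ ♟ ♟ ♟ ♟│7
6│· · · · · ♞ · ·│6
5│· ♟ · · · · · ·│5
4│· · · · · · · ·│4
3│♘ · · · · ♘ · ·│3
2│♙ ♙ ♙ ♙ ♙ ♙ ♙ ♙│2
1│♖ · ♗ ♕ ♔ ♗ · ♖│1
  ─────────────────
  a b c d e f g h

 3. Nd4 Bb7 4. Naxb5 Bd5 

  a b c d e f g h
  ─────────────────
8│♜ ♞ · ♛ ♚ ♝ · ♜│8
7│♟ · ♟ ♟ ♟ ♟ ♟ ♟│7
6│· · · · · ♞ · ·│6
5│· ♘ · ♝ · · · ·│5
4│· · · ♘ · · · ·│4
3│· · · · · · · ·│3
2│♙ ♙ ♙ ♙ ♙ ♙ ♙ ♙│2
1│♖ · ♗ ♕ ♔ ♗ · ♖│1
  ─────────────────
  a b c d e f g h

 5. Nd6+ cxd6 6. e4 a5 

  a b c d e f g h
  ─────────────────
8│♜ ♞ · ♛ ♚ ♝ · ♜│8
7│· · · ♟ ♟ ♟ ♟ ♟│7
6│· · · ♟ · ♞ · ·│6
5│♟ · · ♝ · · · ·│5
4│· · · ♘ ♙ · · ·│4
3│· · · · · · · ·│3
2│♙ ♙ ♙ ♙ · ♙ ♙ ♙│2
1│♖ · ♗ ♕ ♔ ♗ · ♖│1
  ─────────────────
  a b c d e f g h

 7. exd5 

  a b c d e f g h
  ─────────────────
8│♜ ♞ · ♛ ♚ ♝ · ♜│8
7│· · · ♟ ♟ ♟ ♟ ♟│7
6│· · · ♟ · ♞ · ·│6
5│♟ · · ♙ · · · ·│5
4│· · · ♘ · · · ·│4
3│· · · · · · · ·│3
2│♙ ♙ ♙ ♙ · ♙ ♙ ♙│2
1│♖ · ♗ ♕ ♔ ♗ · ♖│1
  ─────────────────
  a b c d e f g h


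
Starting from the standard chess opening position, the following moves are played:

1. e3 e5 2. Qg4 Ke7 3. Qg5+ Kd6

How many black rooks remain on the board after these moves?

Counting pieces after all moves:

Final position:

  a b c d e f g h
  ─────────────────
8│♜ ♞ ♝ ♛ · ♝ ♞ ♜│8
7│♟ ♟ ♟ ♟ · ♟ ♟ ♟│7
6│· · · ♚ · · · ·│6
5│· · · · ♟ · ♕ ·│5
4│· · · · · · · ·│4
3│· · · · ♙ · · ·│3
2│♙ ♙ ♙ ♙ · ♙ ♙ ♙│2
1│♖ ♘ ♗ · ♔ ♗ ♘ ♖│1
  ─────────────────
  a b c d e f g h


2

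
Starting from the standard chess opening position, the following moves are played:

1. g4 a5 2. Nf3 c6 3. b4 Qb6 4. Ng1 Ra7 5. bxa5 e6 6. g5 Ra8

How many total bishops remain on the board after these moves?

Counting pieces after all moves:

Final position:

  a b c d e f g h
  ─────────────────
8│♜ ♞ ♝ · ♚ ♝ ♞ ♜│8
7│· ♟ · ♟ · ♟ ♟ ♟│7
6│· ♛ ♟ · ♟ · · ·│6
5│♙ · · · · · ♙ ·│5
4│· · · · · · · ·│4
3│· · · · · · · ·│3
2│♙ · ♙ ♙ ♙ ♙ · ♙│2
1│♖ ♘ ♗ ♕ ♔ ♗ ♘ ♖│1
  ─────────────────
  a b c d e f g h


4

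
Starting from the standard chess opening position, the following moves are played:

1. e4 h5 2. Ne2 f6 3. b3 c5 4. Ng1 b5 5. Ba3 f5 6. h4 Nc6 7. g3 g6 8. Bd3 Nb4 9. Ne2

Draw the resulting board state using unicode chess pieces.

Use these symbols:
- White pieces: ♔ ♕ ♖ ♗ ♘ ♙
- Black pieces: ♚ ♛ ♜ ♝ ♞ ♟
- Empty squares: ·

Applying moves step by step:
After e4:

♜ ♞ ♝ ♛ ♚ ♝ ♞ ♜
♟ ♟ ♟ ♟ ♟ ♟ ♟ ♟
· · · · · · · ·
· · · · · · · ·
· · · · ♙ · · ·
· · · · · · · ·
♙ ♙ ♙ ♙ · ♙ ♙ ♙
♖ ♘ ♗ ♕ ♔ ♗ ♘ ♖


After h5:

♜ ♞ ♝ ♛ ♚ ♝ ♞ ♜
♟ ♟ ♟ ♟ ♟ ♟ ♟ ·
· · · · · · · ·
· · · · · · · ♟
· · · · ♙ · · ·
· · · · · · · ·
♙ ♙ ♙ ♙ · ♙ ♙ ♙
♖ ♘ ♗ ♕ ♔ ♗ ♘ ♖


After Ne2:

♜ ♞ ♝ ♛ ♚ ♝ ♞ ♜
♟ ♟ ♟ ♟ ♟ ♟ ♟ ·
· · · · · · · ·
· · · · · · · ♟
· · · · ♙ · · ·
· · · · · · · ·
♙ ♙ ♙ ♙ ♘ ♙ ♙ ♙
♖ ♘ ♗ ♕ ♔ ♗ · ♖


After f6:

♜ ♞ ♝ ♛ ♚ ♝ ♞ ♜
♟ ♟ ♟ ♟ ♟ · ♟ ·
· · · · · ♟ · ·
· · · · · · · ♟
· · · · ♙ · · ·
· · · · · · · ·
♙ ♙ ♙ ♙ ♘ ♙ ♙ ♙
♖ ♘ ♗ ♕ ♔ ♗ · ♖


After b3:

♜ ♞ ♝ ♛ ♚ ♝ ♞ ♜
♟ ♟ ♟ ♟ ♟ · ♟ ·
· · · · · ♟ · ·
· · · · · · · ♟
· · · · ♙ · · ·
· ♙ · · · · · ·
♙ · ♙ ♙ ♘ ♙ ♙ ♙
♖ ♘ ♗ ♕ ♔ ♗ · ♖


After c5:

♜ ♞ ♝ ♛ ♚ ♝ ♞ ♜
♟ ♟ · ♟ ♟ · ♟ ·
· · · · · ♟ · ·
· · ♟ · · · · ♟
· · · · ♙ · · ·
· ♙ · · · · · ·
♙ · ♙ ♙ ♘ ♙ ♙ ♙
♖ ♘ ♗ ♕ ♔ ♗ · ♖


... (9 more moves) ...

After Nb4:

♜ · ♝ ♛ ♚ ♝ ♞ ♜
♟ · · ♟ ♟ · · ·
· · · · · · ♟ ·
· ♟ ♟ · · ♟ · ♟
· ♞ · · ♙ · · ♙
♗ ♙ · ♗ · · ♙ ·
♙ · ♙ ♙ · ♙ · ·
♖ ♘ · ♕ ♔ · ♘ ♖


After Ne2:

♜ · ♝ ♛ ♚ ♝ ♞ ♜
♟ · · ♟ ♟ · · ·
· · · · · · ♟ ·
· ♟ ♟ · · ♟ · ♟
· ♞ · · ♙ · · ♙
♗ ♙ · ♗ · · ♙ ·
♙ · ♙ ♙ ♘ ♙ · ·
♖ ♘ · ♕ ♔ · · ♖



  a b c d e f g h
  ─────────────────
8│♜ · ♝ ♛ ♚ ♝ ♞ ♜│8
7│♟ · · ♟ ♟ · · ·│7
6│· · · · · · ♟ ·│6
5│· ♟ ♟ · · ♟ · ♟│5
4│· ♞ · · ♙ · · ♙│4
3│♗ ♙ · ♗ · · ♙ ·│3
2│♙ · ♙ ♙ ♘ ♙ · ·│2
1│♖ ♘ · ♕ ♔ · · ♖│1
  ─────────────────
  a b c d e f g h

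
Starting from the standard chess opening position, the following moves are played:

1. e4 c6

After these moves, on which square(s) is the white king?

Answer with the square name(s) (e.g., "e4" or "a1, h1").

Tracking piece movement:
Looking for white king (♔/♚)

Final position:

  a b c d e f g h
  ─────────────────
8│♜ ♞ ♝ ♛ ♚ ♝ ♞ ♜│8
7│♟ ♟ · ♟ ♟ ♟ ♟ ♟│7
6│· · ♟ · · · · ·│6
5│· · · · · · · ·│5
4│· · · · ♙ · · ·│4
3│· · · · · · · ·│3
2│♙ ♙ ♙ ♙ · ♙ ♙ ♙│2
1│♖ ♘ ♗ ♕ ♔ ♗ ♘ ♖│1
  ─────────────────
  a b c d e f g h


e1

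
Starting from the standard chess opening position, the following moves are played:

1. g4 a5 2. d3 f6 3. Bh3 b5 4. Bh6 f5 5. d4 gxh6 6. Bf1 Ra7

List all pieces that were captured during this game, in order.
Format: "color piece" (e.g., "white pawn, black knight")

Tracking captures:
  gxh6: captured white bishop

white bishop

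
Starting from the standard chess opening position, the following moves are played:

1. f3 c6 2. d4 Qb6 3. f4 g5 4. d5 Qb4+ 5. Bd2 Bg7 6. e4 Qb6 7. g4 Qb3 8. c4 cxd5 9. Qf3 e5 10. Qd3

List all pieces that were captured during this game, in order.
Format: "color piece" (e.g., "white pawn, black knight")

Tracking captures:
  cxd5: captured white pawn

white pawn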